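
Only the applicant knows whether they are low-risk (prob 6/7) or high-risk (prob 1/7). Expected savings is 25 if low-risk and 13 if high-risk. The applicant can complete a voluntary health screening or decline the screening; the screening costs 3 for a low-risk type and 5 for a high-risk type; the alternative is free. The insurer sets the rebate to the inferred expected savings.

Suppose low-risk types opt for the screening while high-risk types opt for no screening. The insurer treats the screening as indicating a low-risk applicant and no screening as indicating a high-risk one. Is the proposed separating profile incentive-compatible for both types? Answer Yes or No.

Under these beliefs, the screening earns rebate 25 and no screening earns rebate 13.
low-risk: the screening nets 25 − 3 = 22; no screening nets 13. low-risk prefers the screening.
high-risk: the screening nets 25 − 5 = 20; no screening nets 13. high-risk would deviate to the screening.
high-risk has a profitable deviation, so the profile is not an equilibrium.

No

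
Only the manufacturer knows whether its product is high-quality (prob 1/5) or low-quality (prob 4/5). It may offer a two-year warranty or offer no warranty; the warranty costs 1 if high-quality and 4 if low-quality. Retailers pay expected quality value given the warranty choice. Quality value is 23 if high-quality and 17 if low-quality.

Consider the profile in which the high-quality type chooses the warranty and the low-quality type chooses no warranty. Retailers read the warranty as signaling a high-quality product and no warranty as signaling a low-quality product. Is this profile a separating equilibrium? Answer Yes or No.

Under these beliefs, the warranty earns price 23 and no warranty earns price 17.
high-quality: the warranty nets 23 − 1 = 22; no warranty nets 17. high-quality prefers the warranty.
low-quality: the warranty nets 23 − 4 = 19; no warranty nets 17. low-quality would deviate to the warranty.
low-quality has a profitable deviation, so the profile is not an equilibrium.

No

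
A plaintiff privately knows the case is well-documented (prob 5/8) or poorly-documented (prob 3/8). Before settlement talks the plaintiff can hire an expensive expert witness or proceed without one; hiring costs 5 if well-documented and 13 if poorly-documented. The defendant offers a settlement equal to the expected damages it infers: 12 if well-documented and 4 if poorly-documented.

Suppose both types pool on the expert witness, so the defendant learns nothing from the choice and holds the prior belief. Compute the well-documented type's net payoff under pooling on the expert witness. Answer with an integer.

4

Pooled settlement = 5/8·12 + 3/8·4 = 9.
well-documented pays cost 5 for the expert witness, so net payoff = 9 − 5 = 4.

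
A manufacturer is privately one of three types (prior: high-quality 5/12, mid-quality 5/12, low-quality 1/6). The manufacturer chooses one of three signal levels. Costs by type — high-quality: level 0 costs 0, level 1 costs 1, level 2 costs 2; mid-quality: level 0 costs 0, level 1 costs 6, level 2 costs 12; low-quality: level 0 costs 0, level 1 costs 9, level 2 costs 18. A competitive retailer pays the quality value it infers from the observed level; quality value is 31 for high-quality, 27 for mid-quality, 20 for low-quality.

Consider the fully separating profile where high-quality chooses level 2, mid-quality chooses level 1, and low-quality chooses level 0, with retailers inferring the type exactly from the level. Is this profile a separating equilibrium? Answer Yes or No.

Yes

Separating prices: level 2 → 31, level 1 → 27, level 0 → 20.
high-quality (assigned level 2): level 0: 20 − 0 = 20; level 1: 27 − 1 = 26; level 2: 31 − 2 = 29. high-quality stays.
mid-quality (assigned level 1): level 0: 20 − 0 = 20; level 1: 27 − 6 = 21; level 2: 31 − 12 = 19. mid-quality stays.
low-quality (assigned level 0): level 0: 20 − 0 = 20; level 1: 27 − 9 = 18; level 2: 31 − 18 = 13. low-quality stays.
Every type prefers its assigned level; separation holds.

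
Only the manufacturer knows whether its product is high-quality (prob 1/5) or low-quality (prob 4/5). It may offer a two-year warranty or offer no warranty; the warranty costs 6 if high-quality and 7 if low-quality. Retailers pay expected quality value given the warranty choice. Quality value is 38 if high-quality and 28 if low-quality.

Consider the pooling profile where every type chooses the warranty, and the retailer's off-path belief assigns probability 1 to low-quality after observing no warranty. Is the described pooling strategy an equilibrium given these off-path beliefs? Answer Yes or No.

No

On path, the retailer holds the prior and pays 1/5·38 + 4/5·28 = 30. Off path (no warranty), believing low-quality, it pays 28.
high-quality: the warranty nets 30 − 6 = 24; no warranty nets 28. high-quality would deviate.
low-quality: the warranty nets 30 − 7 = 23; no warranty nets 28. low-quality would deviate.
A type deviates, so pooling fails.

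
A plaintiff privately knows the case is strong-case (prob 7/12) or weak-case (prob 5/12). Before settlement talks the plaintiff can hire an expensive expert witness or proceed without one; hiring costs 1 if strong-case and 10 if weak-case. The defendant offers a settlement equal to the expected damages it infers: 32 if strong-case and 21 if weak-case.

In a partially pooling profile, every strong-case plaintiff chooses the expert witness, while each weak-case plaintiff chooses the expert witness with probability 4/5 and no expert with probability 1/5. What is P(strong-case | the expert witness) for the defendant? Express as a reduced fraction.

7/11

P(the expert witness) = (7/12)·1 + (5/12)·(4/5) = 11/12.
By Bayes' rule, P(strong-case | the expert witness) = (7/12) / (11/12) = 7/11.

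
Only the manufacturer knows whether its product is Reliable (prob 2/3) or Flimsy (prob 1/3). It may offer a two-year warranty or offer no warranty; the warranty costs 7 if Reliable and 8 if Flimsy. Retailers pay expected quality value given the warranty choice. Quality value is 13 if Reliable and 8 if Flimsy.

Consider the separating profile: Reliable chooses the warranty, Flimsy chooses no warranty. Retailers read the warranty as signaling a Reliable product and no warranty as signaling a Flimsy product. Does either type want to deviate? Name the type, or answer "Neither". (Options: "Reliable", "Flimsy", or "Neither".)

Reliable

The warranty pays 13; no warranty pays 8.
Reliable: assigned the warranty, nets 13 − 7 = 6; deviating to no warranty nets 8.
Flimsy: assigned no warranty, nets 8; deviating to the warranty nets 13 − 8 = 5.
The Reliable type gains 2 by deviating.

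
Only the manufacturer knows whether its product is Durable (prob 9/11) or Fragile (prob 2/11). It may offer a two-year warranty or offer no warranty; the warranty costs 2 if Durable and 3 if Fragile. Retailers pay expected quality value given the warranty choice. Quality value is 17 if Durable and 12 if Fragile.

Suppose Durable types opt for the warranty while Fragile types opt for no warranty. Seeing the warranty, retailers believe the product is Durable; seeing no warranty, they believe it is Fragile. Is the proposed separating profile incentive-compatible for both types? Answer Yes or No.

Under these beliefs, the warranty earns price 17 and no warranty earns price 12.
Durable: the warranty nets 17 − 2 = 15; no warranty nets 12. Durable prefers the warranty.
Fragile: the warranty nets 17 − 3 = 14; no warranty nets 12. Fragile would deviate to the warranty.
Fragile has a profitable deviation, so the profile is not an equilibrium.

No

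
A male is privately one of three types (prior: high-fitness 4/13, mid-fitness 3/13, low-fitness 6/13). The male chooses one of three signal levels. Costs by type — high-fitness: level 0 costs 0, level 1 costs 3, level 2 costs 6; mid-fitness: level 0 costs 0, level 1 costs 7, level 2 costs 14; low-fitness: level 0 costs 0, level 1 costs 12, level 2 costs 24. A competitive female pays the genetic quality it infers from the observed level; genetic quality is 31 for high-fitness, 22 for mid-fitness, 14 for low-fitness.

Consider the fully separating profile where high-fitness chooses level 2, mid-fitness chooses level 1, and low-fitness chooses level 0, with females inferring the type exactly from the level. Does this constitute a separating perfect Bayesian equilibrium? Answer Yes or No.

Separating mating payoffs: level 2 → 31, level 1 → 22, level 0 → 14.
high-fitness (assigned level 2): level 0: 14 − 0 = 14; level 1: 22 − 3 = 19; level 2: 31 − 6 = 25. high-fitness stays.
mid-fitness (assigned level 1): level 0: 14 − 0 = 14; level 1: 22 − 7 = 15; level 2: 31 − 14 = 17. mid-fitness prefers level 2.
low-fitness (assigned level 0): level 0: 14 − 0 = 14; level 1: 22 − 12 = 10; level 2: 31 − 24 = 7. low-fitness stays.
At least one type deviates; the separating profile fails.

No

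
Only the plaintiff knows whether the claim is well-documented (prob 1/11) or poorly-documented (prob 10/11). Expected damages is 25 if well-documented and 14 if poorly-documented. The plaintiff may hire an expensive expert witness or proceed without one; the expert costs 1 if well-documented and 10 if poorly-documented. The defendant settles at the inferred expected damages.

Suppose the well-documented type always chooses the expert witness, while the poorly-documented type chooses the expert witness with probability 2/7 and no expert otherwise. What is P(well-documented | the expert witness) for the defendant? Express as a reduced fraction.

7/27

P(the expert witness) = (1/11)·1 + (10/11)·(2/7) = 27/77.
By Bayes' rule, P(well-documented | the expert witness) = (1/11) / (27/77) = 7/27.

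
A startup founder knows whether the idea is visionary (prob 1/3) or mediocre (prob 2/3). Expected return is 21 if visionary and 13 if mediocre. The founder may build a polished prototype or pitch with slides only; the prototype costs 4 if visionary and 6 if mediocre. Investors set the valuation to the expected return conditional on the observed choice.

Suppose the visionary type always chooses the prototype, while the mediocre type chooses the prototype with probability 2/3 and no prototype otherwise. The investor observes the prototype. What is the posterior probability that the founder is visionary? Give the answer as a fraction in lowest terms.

P(the prototype) = (1/3)·1 + (2/3)·(2/3) = 7/9.
By Bayes' rule, P(visionary | the prototype) = (1/3) / (7/9) = 3/7.

3/7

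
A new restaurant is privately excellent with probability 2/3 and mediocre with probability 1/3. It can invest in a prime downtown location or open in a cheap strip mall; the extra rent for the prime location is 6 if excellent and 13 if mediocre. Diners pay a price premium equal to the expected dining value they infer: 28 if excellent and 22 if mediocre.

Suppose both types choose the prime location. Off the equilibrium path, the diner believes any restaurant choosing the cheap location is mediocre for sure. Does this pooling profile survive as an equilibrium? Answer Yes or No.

On path, the diner holds the prior and pays 2/3·28 + 1/3·22 = 26. Off path (the cheap location), believing mediocre, it pays 22.
excellent: the prime location nets 26 − 6 = 20; the cheap location nets 22. excellent would deviate.
mediocre: the prime location nets 26 − 13 = 13; the cheap location nets 22. mediocre would deviate.
A type deviates, so pooling fails.

No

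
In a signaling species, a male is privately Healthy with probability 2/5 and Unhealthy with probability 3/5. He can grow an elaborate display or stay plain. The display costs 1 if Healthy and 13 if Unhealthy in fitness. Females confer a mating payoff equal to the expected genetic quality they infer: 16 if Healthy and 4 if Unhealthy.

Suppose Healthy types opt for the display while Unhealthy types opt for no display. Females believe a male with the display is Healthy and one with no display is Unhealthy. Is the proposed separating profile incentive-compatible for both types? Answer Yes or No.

Under these beliefs, the display earns mating payoff 16 and no display earns mating payoff 4.
Healthy: the display nets 16 − 1 = 15; no display nets 4. Healthy prefers the display.
Unhealthy: the display nets 16 − 13 = 3; no display nets 4. Unhealthy prefers no display.
Neither type deviates, so the separating profile is an equilibrium.

Yes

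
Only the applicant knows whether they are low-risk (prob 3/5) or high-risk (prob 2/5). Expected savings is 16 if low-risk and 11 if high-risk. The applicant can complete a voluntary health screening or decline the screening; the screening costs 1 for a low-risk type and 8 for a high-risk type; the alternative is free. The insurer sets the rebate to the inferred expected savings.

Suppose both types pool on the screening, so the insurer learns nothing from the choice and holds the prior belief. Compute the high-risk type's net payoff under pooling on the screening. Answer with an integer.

Pooled rebate = 3/5·16 + 2/5·11 = 14.
high-risk pays cost 8 for the screening, so net payoff = 14 − 8 = 6.

6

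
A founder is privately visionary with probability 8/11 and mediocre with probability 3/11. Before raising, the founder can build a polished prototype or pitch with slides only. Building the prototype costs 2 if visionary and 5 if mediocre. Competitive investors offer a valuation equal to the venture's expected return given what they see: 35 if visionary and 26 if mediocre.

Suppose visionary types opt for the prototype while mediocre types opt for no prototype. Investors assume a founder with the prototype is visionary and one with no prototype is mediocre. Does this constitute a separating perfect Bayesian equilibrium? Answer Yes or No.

No

Under these beliefs, the prototype earns valuation 35 and no prototype earns valuation 26.
visionary: the prototype nets 35 − 2 = 33; no prototype nets 26. visionary prefers the prototype.
mediocre: the prototype nets 35 − 5 = 30; no prototype nets 26. mediocre would deviate to the prototype.
mediocre has a profitable deviation, so the profile is not an equilibrium.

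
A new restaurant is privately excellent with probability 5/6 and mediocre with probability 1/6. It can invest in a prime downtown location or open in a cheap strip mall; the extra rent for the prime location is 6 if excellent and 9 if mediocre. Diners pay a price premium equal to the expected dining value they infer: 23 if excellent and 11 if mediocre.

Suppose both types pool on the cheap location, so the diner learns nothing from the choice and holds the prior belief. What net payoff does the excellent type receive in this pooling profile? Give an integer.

21

Pooled price premium = 5/6·23 + 1/6·11 = 21.
excellent pays no cost for the cheap location, so net payoff = 21.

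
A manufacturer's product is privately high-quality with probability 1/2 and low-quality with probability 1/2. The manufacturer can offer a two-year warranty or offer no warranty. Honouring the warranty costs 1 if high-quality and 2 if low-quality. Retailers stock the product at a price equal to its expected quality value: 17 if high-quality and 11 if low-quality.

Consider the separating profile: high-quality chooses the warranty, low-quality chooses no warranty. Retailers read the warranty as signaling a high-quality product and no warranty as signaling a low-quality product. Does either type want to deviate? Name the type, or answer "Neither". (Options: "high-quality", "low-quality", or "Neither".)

low-quality

The warranty pays 17; no warranty pays 11.
high-quality: assigned the warranty, nets 17 − 1 = 16; deviating to no warranty nets 11.
low-quality: assigned no warranty, nets 11; deviating to the warranty nets 17 − 2 = 15.
The low-quality type gains 4 by deviating.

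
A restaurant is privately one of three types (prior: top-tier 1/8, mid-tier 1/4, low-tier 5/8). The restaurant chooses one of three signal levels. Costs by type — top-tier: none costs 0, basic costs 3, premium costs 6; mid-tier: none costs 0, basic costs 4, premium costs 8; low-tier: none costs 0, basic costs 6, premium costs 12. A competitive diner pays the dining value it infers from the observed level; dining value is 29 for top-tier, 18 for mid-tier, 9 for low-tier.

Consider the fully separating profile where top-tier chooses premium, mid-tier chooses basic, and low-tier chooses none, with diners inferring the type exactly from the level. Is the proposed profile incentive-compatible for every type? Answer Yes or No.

No

Separating price premiums: premium → 29, basic → 18, none → 9.
top-tier (assigned premium): none: 9 − 0 = 9; basic: 18 − 3 = 15; premium: 29 − 6 = 23. top-tier stays.
mid-tier (assigned basic): none: 9 − 0 = 9; basic: 18 − 4 = 14; premium: 29 − 8 = 21. mid-tier prefers premium.
low-tier (assigned none): none: 9 − 0 = 9; basic: 18 − 6 = 12; premium: 29 − 12 = 17. low-tier prefers premium.
At least one type deviates; the separating profile fails.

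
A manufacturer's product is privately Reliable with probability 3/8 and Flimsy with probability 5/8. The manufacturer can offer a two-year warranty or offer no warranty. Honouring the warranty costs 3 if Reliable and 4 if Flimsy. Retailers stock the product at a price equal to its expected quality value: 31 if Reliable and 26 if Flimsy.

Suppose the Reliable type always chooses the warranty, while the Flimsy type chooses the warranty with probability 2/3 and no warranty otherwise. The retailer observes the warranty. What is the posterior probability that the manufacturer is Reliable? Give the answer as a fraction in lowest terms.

P(the warranty) = (3/8)·1 + (5/8)·(2/3) = 19/24.
By Bayes' rule, P(Reliable | the warranty) = (3/8) / (19/24) = 9/19.

9/19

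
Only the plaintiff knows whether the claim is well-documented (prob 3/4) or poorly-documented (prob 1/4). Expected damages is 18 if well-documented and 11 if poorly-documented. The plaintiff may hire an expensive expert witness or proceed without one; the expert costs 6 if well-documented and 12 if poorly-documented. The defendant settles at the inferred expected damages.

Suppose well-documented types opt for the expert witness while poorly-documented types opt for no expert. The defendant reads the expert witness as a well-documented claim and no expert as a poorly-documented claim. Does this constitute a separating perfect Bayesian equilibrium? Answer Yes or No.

Under these beliefs, the expert witness earns settlement 18 and no expert earns settlement 11.
well-documented: the expert witness nets 18 − 6 = 12; no expert nets 11. well-documented prefers the expert witness.
poorly-documented: the expert witness nets 18 − 12 = 6; no expert nets 11. poorly-documented prefers no expert.
Neither type deviates, so the separating profile is an equilibrium.

Yes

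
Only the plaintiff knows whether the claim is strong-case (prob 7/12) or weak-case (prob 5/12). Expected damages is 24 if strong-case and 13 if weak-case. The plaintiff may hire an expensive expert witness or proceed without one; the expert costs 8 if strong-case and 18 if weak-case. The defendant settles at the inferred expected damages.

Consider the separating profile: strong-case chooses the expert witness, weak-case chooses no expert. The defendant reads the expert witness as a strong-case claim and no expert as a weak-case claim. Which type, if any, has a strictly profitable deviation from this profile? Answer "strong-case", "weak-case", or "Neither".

Neither

The expert witness pays 24; no expert pays 13.
strong-case: assigned the expert witness, nets 24 − 8 = 16; deviating to no expert nets 13.
weak-case: assigned no expert, nets 13; deviating to the expert witness nets 24 − 18 = 6.
Both types strictly prefer their assigned action; no profitable deviation.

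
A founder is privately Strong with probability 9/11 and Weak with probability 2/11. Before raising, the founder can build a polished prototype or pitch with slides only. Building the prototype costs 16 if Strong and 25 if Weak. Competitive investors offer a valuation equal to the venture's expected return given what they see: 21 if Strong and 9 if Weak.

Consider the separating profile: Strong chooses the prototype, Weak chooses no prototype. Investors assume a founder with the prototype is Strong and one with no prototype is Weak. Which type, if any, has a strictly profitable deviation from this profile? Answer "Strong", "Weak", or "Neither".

The prototype pays 21; no prototype pays 9.
Strong: assigned the prototype, nets 21 − 16 = 5; deviating to no prototype nets 9.
Weak: assigned no prototype, nets 9; deviating to the prototype nets 21 − 25 = -4.
The Strong type gains 4 by deviating.

Strong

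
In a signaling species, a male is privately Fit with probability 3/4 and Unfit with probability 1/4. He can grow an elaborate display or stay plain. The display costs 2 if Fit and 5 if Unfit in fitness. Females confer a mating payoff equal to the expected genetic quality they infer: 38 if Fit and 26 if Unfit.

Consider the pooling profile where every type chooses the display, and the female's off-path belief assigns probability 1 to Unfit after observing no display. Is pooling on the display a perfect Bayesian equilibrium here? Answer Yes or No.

Yes

On path, the female holds the prior and pays 3/4·38 + 1/4·26 = 35. Off path (no display), believing Unfit, it pays 26.
Fit: the display nets 35 − 2 = 33; no display nets 26. Fit stays.
Unfit: the display nets 35 − 5 = 30; no display nets 26. Unfit stays.
No type deviates, so pooling is sustained.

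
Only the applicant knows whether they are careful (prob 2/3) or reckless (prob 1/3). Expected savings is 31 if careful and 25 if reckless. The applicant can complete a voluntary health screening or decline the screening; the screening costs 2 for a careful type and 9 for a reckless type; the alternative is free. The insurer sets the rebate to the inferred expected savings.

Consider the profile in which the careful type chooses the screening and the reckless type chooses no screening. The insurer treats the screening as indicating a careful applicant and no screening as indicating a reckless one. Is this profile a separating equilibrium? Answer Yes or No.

Under these beliefs, the screening earns rebate 31 and no screening earns rebate 25.
careful: the screening nets 31 − 2 = 29; no screening nets 25. careful prefers the screening.
reckless: the screening nets 31 − 9 = 22; no screening nets 25. reckless prefers no screening.
Neither type deviates, so the separating profile is an equilibrium.

Yes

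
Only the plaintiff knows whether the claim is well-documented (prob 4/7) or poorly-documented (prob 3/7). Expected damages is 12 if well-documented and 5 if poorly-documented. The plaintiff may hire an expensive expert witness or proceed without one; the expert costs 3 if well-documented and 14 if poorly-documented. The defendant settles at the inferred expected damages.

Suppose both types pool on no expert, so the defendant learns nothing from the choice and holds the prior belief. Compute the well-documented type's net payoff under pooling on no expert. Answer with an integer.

9

Pooled settlement = 4/7·12 + 3/7·5 = 9.
well-documented pays no cost for no expert, so net payoff = 9.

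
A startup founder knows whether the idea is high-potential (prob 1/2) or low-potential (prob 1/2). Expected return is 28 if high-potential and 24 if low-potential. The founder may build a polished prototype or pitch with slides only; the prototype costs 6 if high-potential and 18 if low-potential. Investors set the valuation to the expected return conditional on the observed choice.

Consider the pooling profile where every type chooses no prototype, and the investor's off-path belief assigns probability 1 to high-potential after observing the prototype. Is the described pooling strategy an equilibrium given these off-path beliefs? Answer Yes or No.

On path, the investor holds the prior and pays 1/2·28 + 1/2·24 = 26. Off path (the prototype), believing high-potential, it pays 28.
high-potential: no prototype nets 26; the prototype nets 28 − 6 = 22. high-potential stays.
low-potential: no prototype nets 26; the prototype nets 28 − 18 = 10. low-potential stays.
No type deviates, so pooling is sustained.

Yes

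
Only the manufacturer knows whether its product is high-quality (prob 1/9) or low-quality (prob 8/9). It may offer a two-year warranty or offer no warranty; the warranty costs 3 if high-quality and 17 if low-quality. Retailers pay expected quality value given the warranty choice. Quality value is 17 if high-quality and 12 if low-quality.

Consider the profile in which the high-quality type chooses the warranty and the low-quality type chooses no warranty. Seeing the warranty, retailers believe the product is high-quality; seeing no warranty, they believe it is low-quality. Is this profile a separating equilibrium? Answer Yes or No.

Under these beliefs, the warranty earns price 17 and no warranty earns price 12.
high-quality: the warranty nets 17 − 3 = 14; no warranty nets 12. high-quality prefers the warranty.
low-quality: the warranty nets 17 − 17 = 0; no warranty nets 12. low-quality prefers no warranty.
Neither type deviates, so the separating profile is an equilibrium.

Yes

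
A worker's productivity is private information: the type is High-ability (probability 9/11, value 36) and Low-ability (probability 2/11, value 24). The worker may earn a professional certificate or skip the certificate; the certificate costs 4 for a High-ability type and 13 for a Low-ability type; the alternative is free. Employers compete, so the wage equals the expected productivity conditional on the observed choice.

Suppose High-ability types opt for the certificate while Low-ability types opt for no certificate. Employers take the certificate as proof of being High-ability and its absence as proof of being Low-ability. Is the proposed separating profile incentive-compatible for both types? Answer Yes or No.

Under these beliefs, the certificate earns wage 36 and no certificate earns wage 24.
High-ability: the certificate nets 36 − 4 = 32; no certificate nets 24. High-ability prefers the certificate.
Low-ability: the certificate nets 36 − 13 = 23; no certificate nets 24. Low-ability prefers no certificate.
Neither type deviates, so the separating profile is an equilibrium.

Yes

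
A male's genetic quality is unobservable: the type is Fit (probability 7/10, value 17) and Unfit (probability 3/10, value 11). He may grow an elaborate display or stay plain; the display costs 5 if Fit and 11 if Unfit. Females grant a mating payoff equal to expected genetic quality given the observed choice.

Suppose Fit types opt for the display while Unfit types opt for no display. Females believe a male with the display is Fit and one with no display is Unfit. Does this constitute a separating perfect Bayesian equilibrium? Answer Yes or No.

Yes

Under these beliefs, the display earns mating payoff 17 and no display earns mating payoff 11.
Fit: the display nets 17 − 5 = 12; no display nets 11. Fit prefers the display.
Unfit: the display nets 17 − 11 = 6; no display nets 11. Unfit prefers no display.
Neither type deviates, so the separating profile is an equilibrium.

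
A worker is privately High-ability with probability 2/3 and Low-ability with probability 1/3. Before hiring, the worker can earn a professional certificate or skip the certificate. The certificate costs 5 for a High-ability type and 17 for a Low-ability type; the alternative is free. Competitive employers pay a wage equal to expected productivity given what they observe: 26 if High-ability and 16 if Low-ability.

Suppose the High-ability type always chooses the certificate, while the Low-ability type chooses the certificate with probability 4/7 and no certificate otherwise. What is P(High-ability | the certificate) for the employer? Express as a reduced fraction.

P(the certificate) = (2/3)·1 + (1/3)·(4/7) = 6/7.
By Bayes' rule, P(High-ability | the certificate) = (2/3) / (6/7) = 7/9.

7/9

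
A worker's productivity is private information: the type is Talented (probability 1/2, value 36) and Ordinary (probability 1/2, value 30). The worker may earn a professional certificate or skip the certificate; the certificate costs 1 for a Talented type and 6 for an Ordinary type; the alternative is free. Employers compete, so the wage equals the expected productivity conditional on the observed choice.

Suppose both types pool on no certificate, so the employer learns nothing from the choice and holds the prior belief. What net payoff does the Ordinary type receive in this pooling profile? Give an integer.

33

Pooled wage = 1/2·36 + 1/2·30 = 33.
Ordinary pays no cost for no certificate, so net payoff = 33.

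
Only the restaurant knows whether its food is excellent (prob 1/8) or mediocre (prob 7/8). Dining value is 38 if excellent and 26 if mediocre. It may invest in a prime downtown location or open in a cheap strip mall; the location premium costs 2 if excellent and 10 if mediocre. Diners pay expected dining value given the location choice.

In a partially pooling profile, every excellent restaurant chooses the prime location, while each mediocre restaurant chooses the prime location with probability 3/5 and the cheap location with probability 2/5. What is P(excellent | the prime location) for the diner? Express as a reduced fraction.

5/26

P(the prime location) = (1/8)·1 + (7/8)·(3/5) = 13/20.
By Bayes' rule, P(excellent | the prime location) = (1/8) / (13/20) = 5/26.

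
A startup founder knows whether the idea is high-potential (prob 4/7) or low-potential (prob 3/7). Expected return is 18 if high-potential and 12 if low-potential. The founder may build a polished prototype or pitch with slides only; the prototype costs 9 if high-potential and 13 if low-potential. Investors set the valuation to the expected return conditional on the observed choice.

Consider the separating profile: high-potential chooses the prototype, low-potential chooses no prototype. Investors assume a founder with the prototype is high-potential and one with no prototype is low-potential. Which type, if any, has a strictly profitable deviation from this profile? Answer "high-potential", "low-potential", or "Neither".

The prototype pays 18; no prototype pays 12.
high-potential: assigned the prototype, nets 18 − 9 = 9; deviating to no prototype nets 12.
low-potential: assigned no prototype, nets 12; deviating to the prototype nets 18 − 13 = 5.
The high-potential type gains 3 by deviating.

high-potential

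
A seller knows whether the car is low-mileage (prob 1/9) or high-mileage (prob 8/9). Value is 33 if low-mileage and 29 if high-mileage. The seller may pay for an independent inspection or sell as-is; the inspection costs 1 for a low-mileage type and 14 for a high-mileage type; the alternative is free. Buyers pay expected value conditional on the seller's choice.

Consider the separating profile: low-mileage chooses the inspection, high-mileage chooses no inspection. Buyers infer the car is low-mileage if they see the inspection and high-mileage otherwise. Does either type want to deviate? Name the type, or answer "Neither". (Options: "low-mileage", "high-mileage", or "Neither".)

Neither

The inspection pays 33; no inspection pays 29.
low-mileage: assigned the inspection, nets 33 − 1 = 32; deviating to no inspection nets 29.
high-mileage: assigned no inspection, nets 29; deviating to the inspection nets 33 − 14 = 19.
Both types strictly prefer their assigned action; no profitable deviation.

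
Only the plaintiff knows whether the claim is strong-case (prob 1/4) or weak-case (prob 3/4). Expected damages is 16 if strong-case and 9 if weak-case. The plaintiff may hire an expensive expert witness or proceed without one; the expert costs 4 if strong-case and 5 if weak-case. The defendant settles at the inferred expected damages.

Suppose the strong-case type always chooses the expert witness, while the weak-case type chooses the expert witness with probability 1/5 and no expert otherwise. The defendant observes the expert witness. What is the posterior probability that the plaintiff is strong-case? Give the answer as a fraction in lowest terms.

5/8

P(the expert witness) = (1/4)·1 + (3/4)·(1/5) = 2/5.
By Bayes' rule, P(strong-case | the expert witness) = (1/4) / (2/5) = 5/8.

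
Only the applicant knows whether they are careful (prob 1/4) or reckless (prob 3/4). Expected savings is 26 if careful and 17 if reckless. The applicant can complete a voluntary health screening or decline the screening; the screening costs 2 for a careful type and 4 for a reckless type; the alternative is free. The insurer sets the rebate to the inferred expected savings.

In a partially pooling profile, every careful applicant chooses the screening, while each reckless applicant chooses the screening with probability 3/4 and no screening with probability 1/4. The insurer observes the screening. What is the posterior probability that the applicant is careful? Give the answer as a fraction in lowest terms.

P(the screening) = (1/4)·1 + (3/4)·(3/4) = 13/16.
By Bayes' rule, P(careful | the screening) = (1/4) / (13/16) = 4/13.

4/13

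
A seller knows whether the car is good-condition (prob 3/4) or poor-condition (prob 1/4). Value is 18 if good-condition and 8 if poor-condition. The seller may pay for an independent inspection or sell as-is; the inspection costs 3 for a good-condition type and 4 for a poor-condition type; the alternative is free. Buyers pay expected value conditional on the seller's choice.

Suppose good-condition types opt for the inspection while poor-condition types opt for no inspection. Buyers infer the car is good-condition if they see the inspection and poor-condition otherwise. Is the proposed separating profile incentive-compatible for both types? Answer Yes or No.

Under these beliefs, the inspection earns price 18 and no inspection earns price 8.
good-condition: the inspection nets 18 − 3 = 15; no inspection nets 8. good-condition prefers the inspection.
poor-condition: the inspection nets 18 − 4 = 14; no inspection nets 8. poor-condition would deviate to the inspection.
poor-condition has a profitable deviation, so the profile is not an equilibrium.

No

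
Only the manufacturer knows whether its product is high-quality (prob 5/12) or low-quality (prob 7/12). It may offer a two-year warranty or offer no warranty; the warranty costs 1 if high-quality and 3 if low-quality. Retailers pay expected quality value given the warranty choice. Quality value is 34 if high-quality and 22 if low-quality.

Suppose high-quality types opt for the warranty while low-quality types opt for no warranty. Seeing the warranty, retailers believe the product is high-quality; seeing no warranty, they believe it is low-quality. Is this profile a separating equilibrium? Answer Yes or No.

No

Under these beliefs, the warranty earns price 34 and no warranty earns price 22.
high-quality: the warranty nets 34 − 1 = 33; no warranty nets 22. high-quality prefers the warranty.
low-quality: the warranty nets 34 − 3 = 31; no warranty nets 22. low-quality would deviate to the warranty.
low-quality has a profitable deviation, so the profile is not an equilibrium.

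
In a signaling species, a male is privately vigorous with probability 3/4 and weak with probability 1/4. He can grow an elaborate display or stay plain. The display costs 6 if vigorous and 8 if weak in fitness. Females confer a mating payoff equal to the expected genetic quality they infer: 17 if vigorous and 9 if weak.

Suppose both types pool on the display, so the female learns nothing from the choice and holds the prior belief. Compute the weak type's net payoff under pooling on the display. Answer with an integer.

7

Pooled mating payoff = 3/4·17 + 1/4·9 = 15.
weak pays cost 8 for the display, so net payoff = 15 − 8 = 7.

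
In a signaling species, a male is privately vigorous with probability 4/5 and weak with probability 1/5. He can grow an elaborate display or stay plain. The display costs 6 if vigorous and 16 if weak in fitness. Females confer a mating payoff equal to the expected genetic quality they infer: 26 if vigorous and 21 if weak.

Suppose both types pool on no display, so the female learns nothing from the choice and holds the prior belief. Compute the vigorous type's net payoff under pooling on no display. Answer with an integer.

25

Pooled mating payoff = 4/5·26 + 1/5·21 = 25.
vigorous pays no cost for no display, so net payoff = 25.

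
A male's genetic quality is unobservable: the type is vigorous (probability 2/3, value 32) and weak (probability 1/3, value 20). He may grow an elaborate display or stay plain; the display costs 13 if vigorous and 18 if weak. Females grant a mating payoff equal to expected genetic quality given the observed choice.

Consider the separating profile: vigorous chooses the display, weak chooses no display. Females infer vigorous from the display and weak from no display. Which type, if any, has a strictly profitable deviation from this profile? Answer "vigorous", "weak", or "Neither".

vigorous

The display pays 32; no display pays 20.
vigorous: assigned the display, nets 32 − 13 = 19; deviating to no display nets 20.
weak: assigned no display, nets 20; deviating to the display nets 32 − 18 = 14.
The vigorous type gains 1 by deviating.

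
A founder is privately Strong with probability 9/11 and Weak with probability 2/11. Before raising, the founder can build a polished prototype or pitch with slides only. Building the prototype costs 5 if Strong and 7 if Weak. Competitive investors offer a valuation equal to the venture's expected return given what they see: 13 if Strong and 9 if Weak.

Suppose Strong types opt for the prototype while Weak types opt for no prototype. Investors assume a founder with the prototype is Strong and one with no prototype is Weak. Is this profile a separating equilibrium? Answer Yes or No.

No

Under these beliefs, the prototype earns valuation 13 and no prototype earns valuation 9.
Strong: the prototype nets 13 − 5 = 8; no prototype nets 9. Strong would deviate to no prototype.
Weak: the prototype nets 13 − 7 = 6; no prototype nets 9. Weak prefers no prototype.
Strong has a profitable deviation, so the profile is not an equilibrium.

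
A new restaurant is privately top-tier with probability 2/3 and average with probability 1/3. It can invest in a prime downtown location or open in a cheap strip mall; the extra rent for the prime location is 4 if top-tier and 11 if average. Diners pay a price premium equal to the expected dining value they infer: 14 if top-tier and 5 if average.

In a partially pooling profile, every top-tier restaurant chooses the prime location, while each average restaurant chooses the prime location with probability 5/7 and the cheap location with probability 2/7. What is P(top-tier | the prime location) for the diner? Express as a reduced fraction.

14/19

P(the prime location) = (2/3)·1 + (1/3)·(5/7) = 19/21.
By Bayes' rule, P(top-tier | the prime location) = (2/3) / (19/21) = 14/19.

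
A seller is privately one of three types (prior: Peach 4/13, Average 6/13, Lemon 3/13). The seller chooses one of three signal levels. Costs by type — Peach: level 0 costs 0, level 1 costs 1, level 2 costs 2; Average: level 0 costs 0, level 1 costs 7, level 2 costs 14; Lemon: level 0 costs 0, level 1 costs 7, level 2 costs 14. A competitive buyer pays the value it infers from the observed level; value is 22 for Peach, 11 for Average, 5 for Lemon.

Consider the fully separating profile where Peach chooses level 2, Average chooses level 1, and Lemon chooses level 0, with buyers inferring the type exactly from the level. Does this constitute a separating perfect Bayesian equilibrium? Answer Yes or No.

No

Separating prices: level 2 → 22, level 1 → 11, level 0 → 5.
Peach (assigned level 2): level 0: 5 − 0 = 5; level 1: 11 − 1 = 10; level 2: 22 − 2 = 20. Peach stays.
Average (assigned level 1): level 0: 5 − 0 = 5; level 1: 11 − 7 = 4; level 2: 22 − 14 = 8. Average prefers level 2.
Lemon (assigned level 0): level 0: 5 − 0 = 5; level 1: 11 − 7 = 4; level 2: 22 − 14 = 8. Lemon prefers level 2.
At least one type deviates; the separating profile fails.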